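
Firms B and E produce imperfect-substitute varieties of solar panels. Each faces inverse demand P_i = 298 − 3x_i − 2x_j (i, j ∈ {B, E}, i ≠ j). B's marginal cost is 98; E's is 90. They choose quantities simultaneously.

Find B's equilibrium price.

171.5

Firm B's profit: π = x_B(298 − 3x_B − 2x_E) − 98x_B.
∂π/∂x_B = 200 − 6x_B − 2x_E = 0 ⇒ x_B = 100/3 − (1/3)x_E.
Similarly x_E = 104/3 − (1/3)x_B.
Substituting the second reaction function into the first: x_B = 100/3 − (1/3)(104/3 − (1/3)x_B), which gives (8/9)x_B = 196/9 ⇒ x_B = 24.5.
Then x_E = 104/3 − (1/3)·24.5 = 26.5.
P_B = 298 − 3·24.5 − 2·26.5 = 171.5.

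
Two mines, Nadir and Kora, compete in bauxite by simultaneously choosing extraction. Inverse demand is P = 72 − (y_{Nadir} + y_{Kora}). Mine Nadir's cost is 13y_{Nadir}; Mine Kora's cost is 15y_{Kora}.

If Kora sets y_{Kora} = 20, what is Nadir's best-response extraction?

Mine Nadir's profit: π = y_{Nadir}(72 − (y_{Nadir} + y_{Kora})) − 13y_{Nadir}.
∂π/∂y_{Nadir} = 59 − 2y_{Nadir} − y_{Kora} = 0, so y_{Nadir} = 29.5 − 0.5y_{Kora}.
At y_{Kora} = 20: y_{Nadir} = 29.5 − 0.5·20 = 19.5.

19.5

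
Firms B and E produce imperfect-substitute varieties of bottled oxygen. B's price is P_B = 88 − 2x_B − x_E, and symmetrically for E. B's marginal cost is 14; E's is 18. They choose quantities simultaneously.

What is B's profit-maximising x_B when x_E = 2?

18

Firm B's profit: π = x_B(88 − 2x_B − x_E) − 14x_B.
∂π/∂x_B = 74 − 4x_B − x_E = 0 ⇒ x_B = 18.5 − 0.25x_E.
At x_E = 2: x_B = 18.5 − 0.25·2 = 18.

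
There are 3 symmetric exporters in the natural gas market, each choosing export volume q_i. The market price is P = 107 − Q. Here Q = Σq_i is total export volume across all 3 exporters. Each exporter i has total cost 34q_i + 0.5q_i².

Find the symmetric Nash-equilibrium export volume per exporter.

14.6

A representative exporter's profit is π_i = q_i(107 − Q) − 34q_i − 0.5q_i², with Q = q_i + Σ_{j≠i} q_j.
First-order condition: 73 − 3q_i − Σ_{j≠i} q_j = 0.
Imposing symmetry (q_j = q for all j) turns Σ_{j≠i} q_j into 2q, so 73 = 5q and q = 14.6.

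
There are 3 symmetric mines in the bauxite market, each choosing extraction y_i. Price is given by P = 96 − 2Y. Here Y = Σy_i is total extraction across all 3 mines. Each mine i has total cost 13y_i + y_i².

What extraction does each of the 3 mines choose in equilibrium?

A representative mine's profit is π_i = y_i(96 − 2Y) − 13y_i − y_i², with Y = y_i + Σ_{j≠i} y_j.
First-order condition: 83 − 6y_i − 2Σ_{j≠i} y_j = 0.
In a symmetric equilibrium every mine chooses the same y, so Σ_{j≠i} y_j = 2y. The condition becomes 83 − 10y = 0, giving y = 83/10 = 8.3.

8.3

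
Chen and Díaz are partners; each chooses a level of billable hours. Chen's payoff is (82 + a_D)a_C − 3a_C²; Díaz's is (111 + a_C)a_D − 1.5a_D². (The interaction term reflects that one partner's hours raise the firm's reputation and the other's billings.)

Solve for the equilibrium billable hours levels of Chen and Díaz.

Expanding Chen's payoff: 82a_C + a_Da_C − 3a_C².
∂π/∂a_C = 82 + a_D − 6a_C = 0, so a_C = 41/3 + (1/6)a_D.
Likewise for Díaz: a_D = 37 + (1/3)a_C.
Substituting the second reaction function into the first: a_C = 41/3 + (1/6)(37 + (1/3)a_C), which gives (17/18)a_C = 119/6 ⇒ a_C = 21.
Then a_D = 37 + (1/3)·21 = 44.

21, 44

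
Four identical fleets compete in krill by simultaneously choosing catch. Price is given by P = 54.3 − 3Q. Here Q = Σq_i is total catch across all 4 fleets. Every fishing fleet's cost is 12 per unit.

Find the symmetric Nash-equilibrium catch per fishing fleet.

A representative fishing fleet's profit is π_i = q_i(54.3 − 3Q) − 12q_i, with Q = q_i + Σ_{j≠i} q_j.
First-order condition: 42.3 − 6q_i − 3Σ_{j≠i} q_j = 0.
In a symmetric equilibrium every fishing fleet chooses the same q, so Σ_{j≠i} q_j = 3q. The condition becomes 42.3 − 15q = 0, giving q = 42.3/15 = 2.82.

2.82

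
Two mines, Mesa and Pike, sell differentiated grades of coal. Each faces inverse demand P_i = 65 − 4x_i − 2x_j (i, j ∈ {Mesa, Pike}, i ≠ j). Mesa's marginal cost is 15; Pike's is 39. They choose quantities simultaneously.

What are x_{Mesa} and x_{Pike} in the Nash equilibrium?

Mine Mesa's profit: π = x_{Mesa}(65 − 4x_{Mesa} − 2x_{Pike}) − 15x_{Mesa}.
∂π/∂x_{Mesa} = 50 − 8x_{Mesa} − 2x_{Pike} = 0 ⇒ x_{Mesa} = 6.25 − 0.25x_{Pike}.
Similarly x_{Pike} = 3.25 − 0.25x_{Mesa}.
Solving the two reaction functions simultaneously: (1 − (−0.25)(−0.25))x_{Mesa} = 6.25 − 0.25·3.25, so 0.9375x_{Mesa} = 5.4375 and x_{Mesa} = 5.8.
Then x_{Pike} = 3.25 − 0.25·5.8 = 1.8.

5.8, 1.8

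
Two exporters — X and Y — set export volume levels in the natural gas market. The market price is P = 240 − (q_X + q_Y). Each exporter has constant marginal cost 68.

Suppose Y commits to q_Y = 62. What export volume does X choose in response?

55

Exporter X's profit: π = q_X(240 − (q_X + q_Y)) − 68q_X.
∂π/∂q_X = 172 − 2q_X − q_Y = 0, so q_X = 86 − 0.5q_Y.
At q_Y = 62: q_X = 86 − 0.5·62 = 55.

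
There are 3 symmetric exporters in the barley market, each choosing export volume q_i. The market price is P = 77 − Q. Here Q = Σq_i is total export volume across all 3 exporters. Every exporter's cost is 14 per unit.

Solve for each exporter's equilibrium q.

A representative exporter's profit is π_i = q_i(77 − Q) − 14q_i, with Q = q_i + Σ_{j≠i} q_j.
First-order condition: 63 − 2q_i − Σ_{j≠i} q_j = 0.
In a symmetric equilibrium every exporter chooses the same q, so Σ_{j≠i} q_j = 2q. The condition becomes 63 − 4q = 0, giving q = 63/4 = 15.75.

15.75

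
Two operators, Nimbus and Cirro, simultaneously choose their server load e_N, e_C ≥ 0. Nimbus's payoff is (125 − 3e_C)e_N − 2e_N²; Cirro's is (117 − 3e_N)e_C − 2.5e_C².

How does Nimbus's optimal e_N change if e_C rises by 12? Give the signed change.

Expanding Nimbus's payoff: 125e_N − 3e_Ce_N − 2e_N².
∂π/∂e_N = 125 − 3e_C − 4e_N = 0, so e_N = 31.25 − 0.75e_C.
The reaction-function slope is −0.75, so a 12-unit rise in e_C moves e_N by −0.75 × 12 = −9. Nimbus's best response falls — the actions are strategic substitutes.

-9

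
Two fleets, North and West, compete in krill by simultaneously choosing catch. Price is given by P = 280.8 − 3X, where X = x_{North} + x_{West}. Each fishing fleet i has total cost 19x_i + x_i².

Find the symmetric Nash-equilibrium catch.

Fishing fleet North's profit: π = x_{North}(280.8 − 3(x_{North} + x_{West})) − 19x_{North} − x_{North}².
∂π/∂x_{North} = 261.8 − 8x_{North} − 3x_{West} = 0, so x_{North} = 32.725 − 0.375x_{West}.
Setting x_{North} = x_{West} in the reaction function: x_{North} = 32.725 − 0.375x_{North}, so x_{North} = 32.725 / 1.375 = 23.8.

23.8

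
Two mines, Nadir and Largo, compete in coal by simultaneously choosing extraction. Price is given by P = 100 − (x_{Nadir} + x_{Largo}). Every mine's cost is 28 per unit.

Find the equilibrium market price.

52

Mine Nadir's profit: π = x_{Nadir}(100 − (x_{Nadir} + x_{Largo})) − 28x_{Nadir}.
∂π/∂x_{Nadir} = 72 − 2x_{Nadir} − x_{Largo} = 0, so x_{Nadir} = 36 − 0.5x_{Largo}.
The game is symmetric, so in equilibrium x_{Largo} = x_{Nadir}: the reaction function gives 1.5x_{Nadir} = 36, hence x_{Nadir} = 24.
Equilibrium price: P = 100 − 48 = 52.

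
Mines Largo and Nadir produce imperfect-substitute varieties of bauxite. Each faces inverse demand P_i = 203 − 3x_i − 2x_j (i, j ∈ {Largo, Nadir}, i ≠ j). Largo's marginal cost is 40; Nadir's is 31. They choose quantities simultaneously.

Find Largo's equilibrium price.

Mine Largo's profit: π = x_{Largo}(203 − 3x_{Largo} − 2x_{Nadir}) − 40x_{Largo}.
∂π/∂x_{Largo} = 163 − 6x_{Largo} − 2x_{Nadir} = 0 ⇒ x_{Largo} = 163/6 − (1/3)x_{Nadir}.
Similarly x_{Nadir} = 86/3 − (1/3)x_{Largo}.
Solving the two reaction functions simultaneously: (1 − (−1/3)(−1/3))x_{Largo} = 163/6 − (1/3)·(86/3), so (8/9)x_{Largo} = 317/18 and x_{Largo} = 19.8125.
Then x_{Nadir} = 86/3 − (1/3)·19.8125 = 22.0625.
P_{Largo} = 203 − 3·19.8125 − 2·22.0625 = 99.4375.

99.4375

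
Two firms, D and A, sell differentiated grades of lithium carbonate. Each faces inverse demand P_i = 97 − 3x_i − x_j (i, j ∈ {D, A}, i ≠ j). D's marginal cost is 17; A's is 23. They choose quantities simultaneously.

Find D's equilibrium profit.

403.68

Firm D's profit: π = x_D(97 − 3x_D − x_A) − 17x_D.
∂π/∂x_D = 80 − 6x_D − x_A = 0 ⇒ x_D = 40/3 − (1/6)x_A.
Similarly x_A = 37/3 − (1/6)x_D.
Substituting the second reaction function into the first: x_D = 40/3 − (1/6)(37/3 − (1/6)x_D), which gives (35/36)x_D = 203/18 ⇒ x_D = 11.6.
Then x_A = 37/3 − (1/6)·11.6 = 10.4.
P_D = 97 − 3·11.6 − 10.4 = 51.8.
Profit = (51.8 − 17)·11.6 = 403.68.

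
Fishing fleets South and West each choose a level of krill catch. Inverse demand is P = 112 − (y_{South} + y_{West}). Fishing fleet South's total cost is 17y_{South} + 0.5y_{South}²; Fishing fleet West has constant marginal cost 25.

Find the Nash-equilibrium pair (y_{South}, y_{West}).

Fishing fleet South's profit: π = y_{South}(112 − (y_{South} + y_{West})) − 17y_{South} − 0.5y_{South}².
∂π/∂y_{South} = 95 − 3y_{South} − y_{West} = 0, so y_{South} = 95/3 − (1/3)y_{West}.
For West: ∂π/∂y_{West} = 87 − 2y_{West} − y_{South} = 0 ⇒ y_{West} = 43.5 − 0.5y_{South}.
Solving the two reaction functions simultaneously: (1 − (−1/3)(−0.5))y_{South} = 95/3 − (1/3)·43.5, so (5/6)y_{South} = 103/6 and y_{South} = 20.6.
Then y_{West} = 43.5 − 0.5·20.6 = 33.2.

20.6, 33.2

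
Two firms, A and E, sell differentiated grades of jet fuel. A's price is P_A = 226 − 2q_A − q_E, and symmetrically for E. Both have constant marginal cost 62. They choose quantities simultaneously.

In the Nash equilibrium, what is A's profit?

2151.68

Firm A's profit: π = q_A(226 − 2q_A − q_E) − 62q_A.
∂π/∂q_A = 164 − 4q_A − q_E = 0 ⇒ q_A = 41 − 0.25q_E.
By symmetry q_E = q_A; substituting into the reaction function, 1.25q_A = 41 and q_A = 32.8.
P_A = 226 − 2·32.8 − 32.8 = 127.6.
Profit = (127.6 − 62)·32.8 = 2151.68.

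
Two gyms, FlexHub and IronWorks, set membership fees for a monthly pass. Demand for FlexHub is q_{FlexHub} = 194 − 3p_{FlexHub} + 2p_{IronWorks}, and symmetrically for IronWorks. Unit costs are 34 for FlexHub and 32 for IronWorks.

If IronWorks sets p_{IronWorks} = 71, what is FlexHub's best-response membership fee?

FlexHub's profit: π = (p_{FlexHub} − 34)(194 − 3p_{FlexHub} + 2p_{IronWorks}).
∂π/∂p_{FlexHub} = 296 − 6p_{FlexHub} + 2p_{IronWorks} = 0 ⇒ p_{FlexHub} = 148/3 + (1/3)p_{IronWorks}.
At p_{IronWorks} = 71: p_{FlexHub} = 148/3 + (1/3)·71 = 73.

73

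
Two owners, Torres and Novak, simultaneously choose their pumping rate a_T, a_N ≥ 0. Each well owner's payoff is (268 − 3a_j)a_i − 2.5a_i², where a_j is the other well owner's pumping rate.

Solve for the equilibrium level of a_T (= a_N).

Torres's payoff is (268 − 3a_N)a_T − 2.5a_T².
∂π/∂a_T = 268 − 3a_N − 5a_T = 0, so a_T = 53.6 − 0.6a_N.
The game is symmetric, so in equilibrium a_N = a_T: the reaction function gives 1.6a_T = 53.6, hence a_T = 33.5.

33.5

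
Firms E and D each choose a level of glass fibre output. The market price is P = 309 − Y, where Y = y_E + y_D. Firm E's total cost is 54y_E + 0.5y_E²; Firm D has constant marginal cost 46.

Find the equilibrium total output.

Firm E's profit: π = y_E(309 − (y_E + y_D)) − 54y_E − 0.5y_E².
∂π/∂y_E = 255 − 3y_E − y_D = 0, so y_E = 85 − (1/3)y_D.
For D: ∂π/∂y_D = 263 − 2y_D − y_E = 0 ⇒ y_D = 131.5 − 0.5y_E.
Substituting the second reaction function into the first: y_E = 85 − (1/3)(131.5 − 0.5y_E), which gives (5/6)y_E = 247/6 ⇒ y_E = 49.4.
Then y_D = 131.5 − 0.5·49.4 = 106.8.
Total output: 49.4 + 106.8 = 156.2.

156.2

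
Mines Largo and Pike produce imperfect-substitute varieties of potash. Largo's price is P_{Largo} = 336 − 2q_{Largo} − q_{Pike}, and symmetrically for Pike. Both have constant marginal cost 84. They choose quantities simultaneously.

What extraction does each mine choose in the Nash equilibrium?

50.4

Mine Largo's profit: π = q_{Largo}(336 − 2q_{Largo} − q_{Pike}) − 84q_{Largo}.
∂π/∂q_{Largo} = 252 − 4q_{Largo} − q_{Pike} = 0 ⇒ q_{Largo} = 63 − 0.25q_{Pike}.
The game is symmetric, so in equilibrium q_{Pike} = q_{Largo}: the reaction function gives 1.25q_{Largo} = 63, hence q_{Largo} = 50.4.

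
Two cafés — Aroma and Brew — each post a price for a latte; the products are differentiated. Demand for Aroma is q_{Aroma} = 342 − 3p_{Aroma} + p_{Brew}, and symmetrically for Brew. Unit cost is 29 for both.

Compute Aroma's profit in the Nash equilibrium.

Aroma's profit: π = (p_{Aroma} − 29)(342 − 3p_{Aroma} + p_{Brew}).
∂π/∂p_{Aroma} = 429 − 6p_{Aroma} + p_{Brew} = 0 ⇒ p_{Aroma} = 71.5 + (1/6)p_{Brew}.
By symmetry p_{Brew} = p_{Aroma}; substituting into the reaction function, (5/6)p_{Aroma} = 71.5 and p_{Aroma} = 85.8.
q_{Aroma} = 342 − 3·85.8 + 85.8 = 170.4.
Profit = (85.8 − 29)·170.4 = 9678.72.

9678.72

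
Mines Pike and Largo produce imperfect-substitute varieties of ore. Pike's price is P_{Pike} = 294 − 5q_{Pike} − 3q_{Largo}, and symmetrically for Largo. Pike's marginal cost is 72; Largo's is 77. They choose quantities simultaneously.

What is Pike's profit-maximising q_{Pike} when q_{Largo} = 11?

18.9

Mine Pike's profit: π = q_{Pike}(294 − 5q_{Pike} − 3q_{Largo}) − 72q_{Pike}.
∂π/∂q_{Pike} = 222 − 10q_{Pike} − 3q_{Largo} = 0 ⇒ q_{Pike} = 22.2 − 0.3q_{Largo}.
At q_{Largo} = 11: q_{Pike} = 22.2 − 0.3·11 = 18.9.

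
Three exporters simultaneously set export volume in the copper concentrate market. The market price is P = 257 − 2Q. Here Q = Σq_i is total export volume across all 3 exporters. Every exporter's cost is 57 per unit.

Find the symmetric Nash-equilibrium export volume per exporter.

25

A representative exporter's profit is π_i = q_i(257 − 2Q) − 57q_i, with Q = q_i + Σ_{j≠i} q_j.
First-order condition: 200 − 4q_i − 2Σ_{j≠i} q_j = 0.
In a symmetric equilibrium every exporter chooses the same q, so Σ_{j≠i} q_j = 2q. The condition becomes 200 − 8q = 0, giving q = 200/8 = 25.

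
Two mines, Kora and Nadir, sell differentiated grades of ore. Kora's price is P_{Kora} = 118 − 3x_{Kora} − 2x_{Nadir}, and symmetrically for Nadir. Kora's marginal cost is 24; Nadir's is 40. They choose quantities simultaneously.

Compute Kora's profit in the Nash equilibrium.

487.6875

Mine Kora's profit: π = x_{Kora}(118 − 3x_{Kora} − 2x_{Nadir}) − 24x_{Kora}.
∂π/∂x_{Kora} = 94 − 6x_{Kora} − 2x_{Nadir} = 0 ⇒ x_{Kora} = 47/3 − (1/3)x_{Nadir}.
Similarly x_{Nadir} = 13 − (1/3)x_{Kora}.
Solving the two reaction functions simultaneously: (1 − (−1/3)(−1/3))x_{Kora} = 47/3 − (1/3)·13, so (8/9)x_{Kora} = 34/3 and x_{Kora} = 12.75.
Then x_{Nadir} = 13 − (1/3)·12.75 = 8.75.
P_{Kora} = 118 − 3·12.75 − 2·8.75 = 62.25.
Profit = (62.25 − 24)·12.75 = 487.6875.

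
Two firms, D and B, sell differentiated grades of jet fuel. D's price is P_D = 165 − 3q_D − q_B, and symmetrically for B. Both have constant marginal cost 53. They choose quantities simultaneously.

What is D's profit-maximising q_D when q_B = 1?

18.5

Firm D's profit: π = q_D(165 − 3q_D − q_B) − 53q_D.
∂π/∂q_D = 112 − 6q_D − q_B = 0 ⇒ q_D = 56/3 − (1/6)q_B.
At q_B = 1: q_D = 56/3 − (1/6)·1 = 18.5.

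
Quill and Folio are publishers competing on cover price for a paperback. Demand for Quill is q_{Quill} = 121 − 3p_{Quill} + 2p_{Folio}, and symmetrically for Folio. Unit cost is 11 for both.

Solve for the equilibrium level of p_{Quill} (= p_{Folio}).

Quill's profit: π = (p_{Quill} − 11)(121 − 3p_{Quill} + 2p_{Folio}).
∂π/∂p_{Quill} = 154 − 6p_{Quill} + 2p_{Folio} = 0 ⇒ p_{Quill} = 77/3 + (1/3)p_{Folio}.
The game is symmetric, so in equilibrium p_{Folio} = p_{Quill}: the reaction function gives (2/3)p_{Quill} = 77/3, hence p_{Quill} = 38.5.

38.5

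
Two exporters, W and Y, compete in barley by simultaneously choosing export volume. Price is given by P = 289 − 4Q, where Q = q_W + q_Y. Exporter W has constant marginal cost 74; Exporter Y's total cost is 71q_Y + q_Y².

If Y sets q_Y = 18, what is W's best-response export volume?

17.875

Exporter W's profit: π = q_W(289 − 4(q_W + q_Y)) − 74q_W.
∂π/∂q_W = 215 − 8q_W − 4q_Y = 0, so q_W = 26.875 − 0.5q_Y.
At q_Y = 18: q_W = 26.875 − 0.5·18 = 17.875.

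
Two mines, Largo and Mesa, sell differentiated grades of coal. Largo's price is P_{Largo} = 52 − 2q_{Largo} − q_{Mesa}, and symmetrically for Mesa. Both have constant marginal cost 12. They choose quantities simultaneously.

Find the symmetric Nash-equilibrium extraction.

Mine Largo's profit: π = q_{Largo}(52 − 2q_{Largo} − q_{Mesa}) − 12q_{Largo}.
∂π/∂q_{Largo} = 40 − 4q_{Largo} − q_{Mesa} = 0 ⇒ q_{Largo} = 10 − 0.25q_{Mesa}.
Setting q_{Largo} = q_{Mesa} in the reaction function: q_{Largo} = 10 − 0.25q_{Largo}, so q_{Largo} = 10 / 1.25 = 8.

8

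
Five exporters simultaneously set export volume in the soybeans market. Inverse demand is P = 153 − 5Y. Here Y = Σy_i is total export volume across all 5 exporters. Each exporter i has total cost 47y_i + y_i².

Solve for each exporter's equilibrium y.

3.3125

A representative exporter's profit is π_i = y_i(153 − 5Y) − 47y_i − y_i², with Y = y_i + Σ_{j≠i} y_j.
First-order condition: 106 − 12y_i − 5Σ_{j≠i} y_j = 0.
In a symmetric equilibrium every exporter chooses the same y, so Σ_{j≠i} y_j = 4y. The condition becomes 106 − 32y = 0, giving y = 106/32 = 3.3125.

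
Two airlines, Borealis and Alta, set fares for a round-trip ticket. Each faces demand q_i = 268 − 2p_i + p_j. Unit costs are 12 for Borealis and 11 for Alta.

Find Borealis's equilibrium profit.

14518.08

Borealis's profit: π = (p_{Borealis} − 12)(268 − 2p_{Borealis} + p_{Alta}).
∂π/∂p_{Borealis} = 292 − 4p_{Borealis} + p_{Alta} = 0 ⇒ p_{Borealis} = 73 + 0.25p_{Alta}.
Similarly p_{Alta} = 72.5 + 0.25p_{Borealis}.
Plugging p_{Alta} into Borealis's best response: p_{Borealis} = 73 + 0.25(72.5 + 0.25p_{Borealis}) ⇒ 0.9375p_{Borealis} = 91.125, so p_{Borealis} = 97.2.
Then p_{Alta} = 72.5 + 0.25·97.2 = 96.8.
q_{Borealis} = 268 − 2·97.2 + 96.8 = 170.4.
Profit = (97.2 − 12)·170.4 = 14518.08.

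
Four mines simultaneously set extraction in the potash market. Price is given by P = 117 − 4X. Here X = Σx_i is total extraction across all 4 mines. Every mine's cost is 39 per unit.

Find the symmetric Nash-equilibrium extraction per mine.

3.9

A representative mine's profit is π_i = x_i(117 − 4X) − 39x_i, with X = x_i + Σ_{j≠i} x_j.
First-order condition: 78 − 8x_i − 4Σ_{j≠i} x_j = 0.
With identical mines, set every x_j = x: then 78 − 8x − 12x = 0, i.e. x = 78/20 = 3.9.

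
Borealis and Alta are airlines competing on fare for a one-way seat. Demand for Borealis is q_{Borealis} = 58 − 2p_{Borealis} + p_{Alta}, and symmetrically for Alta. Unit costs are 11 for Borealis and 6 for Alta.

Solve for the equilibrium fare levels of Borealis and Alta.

Borealis's profit: π = (p_{Borealis} − 11)(58 − 2p_{Borealis} + p_{Alta}).
∂π/∂p_{Borealis} = 80 − 4p_{Borealis} + p_{Alta} = 0 ⇒ p_{Borealis} = 20 + 0.25p_{Alta}.
Similarly p_{Alta} = 17.5 + 0.25p_{Borealis}.
Plugging p_{Alta} into Borealis's best response: p_{Borealis} = 20 + 0.25(17.5 + 0.25p_{Borealis}) ⇒ 0.9375p_{Borealis} = 24.375, so p_{Borealis} = 26.
Then p_{Alta} = 17.5 + 0.25·26 = 24.

26, 24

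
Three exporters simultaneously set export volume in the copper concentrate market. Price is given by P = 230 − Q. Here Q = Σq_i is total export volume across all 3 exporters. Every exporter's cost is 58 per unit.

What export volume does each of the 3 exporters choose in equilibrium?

A representative exporter's profit is π_i = q_i(230 − Q) − 58q_i, with Q = q_i + Σ_{j≠i} q_j.
First-order condition: 172 − 2q_i − Σ_{j≠i} q_j = 0.
In a symmetric equilibrium every exporter chooses the same q, so Σ_{j≠i} q_j = 2q. The condition becomes 172 − 4q = 0, giving q = 172/4 = 43.

43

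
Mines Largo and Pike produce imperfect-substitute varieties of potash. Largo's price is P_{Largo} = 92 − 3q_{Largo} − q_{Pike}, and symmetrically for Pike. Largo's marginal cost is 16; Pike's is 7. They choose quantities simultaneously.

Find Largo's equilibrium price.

Mine Largo's profit: π = q_{Largo}(92 − 3q_{Largo} − q_{Pike}) − 16q_{Largo}.
∂π/∂q_{Largo} = 76 − 6q_{Largo} − q_{Pike} = 0 ⇒ q_{Largo} = 38/3 − (1/6)q_{Pike}.
Similarly q_{Pike} = 85/6 − (1/6)q_{Largo}.
Solving the two reaction functions simultaneously: (1 − (−1/6)(−1/6))q_{Largo} = 38/3 − (1/6)·(85/6), so (35/36)q_{Largo} = 371/36 and q_{Largo} = 10.6.
Then q_{Pike} = 85/6 − (1/6)·10.6 = 12.4.
P_{Largo} = 92 − 3·10.6 − 12.4 = 47.8.

47.8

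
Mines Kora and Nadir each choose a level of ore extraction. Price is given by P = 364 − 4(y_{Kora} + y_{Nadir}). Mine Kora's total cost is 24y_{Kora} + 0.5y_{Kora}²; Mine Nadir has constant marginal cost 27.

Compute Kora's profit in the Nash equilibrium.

Mine Kora's profit: π = y_{Kora}(364 − 4(y_{Kora} + y_{Nadir})) − 24y_{Kora} − 0.5y_{Kora}².
∂π/∂y_{Kora} = 340 − 9y_{Kora} − 4y_{Nadir} = 0, so y_{Kora} = 340/9 − (4/9)y_{Nadir}.
For Nadir: ∂π/∂y_{Nadir} = 337 − 8y_{Nadir} − 4y_{Kora} = 0 ⇒ y_{Nadir} = 42.125 − 0.5y_{Kora}.
Plugging y_{Nadir} into Kora's best response: y_{Kora} = 340/9 − (4/9)(42.125 − 0.5y_{Kora}) ⇒ (7/9)y_{Kora} = 343/18, so y_{Kora} = 24.5.
Then y_{Nadir} = 42.125 − 0.5·24.5 = 29.875.
Price P = 364 − 4·54.375 = 146.5.
Kora's profit: (146.5 − 24)·24.5 − 0.5(24.5)² = 2701.125.

2701.125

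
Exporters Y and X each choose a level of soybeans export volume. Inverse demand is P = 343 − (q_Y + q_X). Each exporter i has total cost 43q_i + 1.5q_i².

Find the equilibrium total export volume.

Exporter Y's profit: π = q_Y(343 − (q_Y + q_X)) − 43q_Y − 1.5q_Y².
∂π/∂q_Y = 300 − 5q_Y − q_X = 0, so q_Y = 60 − 0.2q_X.
Setting q_Y = q_X in the reaction function: q_Y = 60 − 0.2q_Y, so q_Y = 60 / 1.2 = 50.
Total export volume: 50 + 50 = 100.

100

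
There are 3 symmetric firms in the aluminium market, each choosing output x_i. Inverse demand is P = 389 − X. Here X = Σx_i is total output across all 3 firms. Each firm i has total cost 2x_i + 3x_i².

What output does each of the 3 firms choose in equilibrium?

A representative firm's profit is π_i = x_i(389 − X) − 2x_i − 3x_i², with X = x_i + Σ_{j≠i} x_j.
First-order condition: 387 − 8x_i − Σ_{j≠i} x_j = 0.
With identical firms, set every x_j = x: then 387 − 8x − 2x = 0, i.e. x = 387/10 = 38.7.

38.7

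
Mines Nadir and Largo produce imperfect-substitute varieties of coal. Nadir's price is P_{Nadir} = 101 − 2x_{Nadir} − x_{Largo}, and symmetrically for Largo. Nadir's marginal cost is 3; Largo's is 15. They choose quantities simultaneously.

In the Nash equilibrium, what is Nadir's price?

43.8

Mine Nadir's profit: π = x_{Nadir}(101 − 2x_{Nadir} − x_{Largo}) − 3x_{Nadir}.
∂π/∂x_{Nadir} = 98 − 4x_{Nadir} − x_{Largo} = 0 ⇒ x_{Nadir} = 24.5 − 0.25x_{Largo}.
Similarly x_{Largo} = 21.5 − 0.25x_{Nadir}.
Substituting the second reaction function into the first: x_{Nadir} = 24.5 − 0.25(21.5 − 0.25x_{Nadir}), which gives 0.9375x_{Nadir} = 19.125 ⇒ x_{Nadir} = 20.4.
Then x_{Largo} = 21.5 − 0.25·20.4 = 16.4.
P_{Nadir} = 101 − 2·20.4 − 16.4 = 43.8.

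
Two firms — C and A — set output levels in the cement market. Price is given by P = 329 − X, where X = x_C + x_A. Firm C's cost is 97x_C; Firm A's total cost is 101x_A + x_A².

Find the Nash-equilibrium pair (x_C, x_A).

Firm C's profit: π = x_C(329 − (x_C + x_A)) − 97x_C.
∂π/∂x_C = 232 − 2x_C − x_A = 0, so x_C = 116 − 0.5x_A.
For A: ∂π/∂x_A = 228 − 4x_A − x_C = 0 ⇒ x_A = 57 − 0.25x_C.
Solving the two reaction functions simultaneously: (1 − (−0.5)(−0.25))x_C = 116 − 0.5·57, so 0.875x_C = 87.5 and x_C = 100.
Then x_A = 57 − 0.25·100 = 32.

100, 32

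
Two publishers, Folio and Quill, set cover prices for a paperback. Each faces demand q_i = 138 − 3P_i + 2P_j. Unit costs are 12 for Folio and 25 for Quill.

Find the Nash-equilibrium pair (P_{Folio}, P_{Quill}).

45.9375, 50.8125

Folio's profit: π = (P_{Folio} − 12)(138 − 3P_{Folio} + 2P_{Quill}).
∂π/∂P_{Folio} = 174 − 6P_{Folio} + 2P_{Quill} = 0 ⇒ P_{Folio} = 29 + (1/3)P_{Quill}.
Similarly P_{Quill} = 35.5 + (1/3)P_{Folio}.
Solving the two reaction functions simultaneously: (1 − (1/3)(1/3))P_{Folio} = 29 + (1/3)·35.5, so (8/9)P_{Folio} = 245/6 and P_{Folio} = 45.9375.
Then P_{Quill} = 35.5 + (1/3)·45.9375 = 50.8125.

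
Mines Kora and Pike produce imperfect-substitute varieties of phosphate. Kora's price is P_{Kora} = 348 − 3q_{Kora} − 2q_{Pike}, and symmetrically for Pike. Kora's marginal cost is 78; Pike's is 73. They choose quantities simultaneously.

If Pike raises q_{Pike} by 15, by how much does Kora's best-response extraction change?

-5

Mine Kora's profit: π = q_{Kora}(348 − 3q_{Kora} − 2q_{Pike}) − 78q_{Kora}.
∂π/∂q_{Kora} = 270 − 6q_{Kora} − 2q_{Pike} = 0 ⇒ q_{Kora} = 45 − (1/3)q_{Pike}.
The reaction-function slope is −1/3, so a 15-unit rise in q_{Pike} moves q_{Kora} by −1/3 × 15 = −5. Kora's best response falls — the actions are strategic substitutes.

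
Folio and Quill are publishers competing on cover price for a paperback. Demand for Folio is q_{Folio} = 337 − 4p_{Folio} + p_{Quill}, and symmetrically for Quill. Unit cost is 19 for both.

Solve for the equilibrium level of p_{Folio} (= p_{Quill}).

Folio's profit: π = (p_{Folio} − 19)(337 − 4p_{Folio} + p_{Quill}).
∂π/∂p_{Folio} = 413 − 8p_{Folio} + p_{Quill} = 0 ⇒ p_{Folio} = 51.625 + 0.125p_{Quill}.
The game is symmetric, so in equilibrium p_{Quill} = p_{Folio}: the reaction function gives 0.875p_{Folio} = 51.625, hence p_{Folio} = 59.

59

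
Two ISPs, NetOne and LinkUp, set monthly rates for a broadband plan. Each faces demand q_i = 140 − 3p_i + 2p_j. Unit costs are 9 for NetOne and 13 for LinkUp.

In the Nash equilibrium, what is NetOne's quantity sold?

100.5

NetOne's profit: π = (p_{NetOne} − 9)(140 − 3p_{NetOne} + 2p_{LinkUp}).
∂π/∂p_{NetOne} = 167 − 6p_{NetOne} + 2p_{LinkUp} = 0 ⇒ p_{NetOne} = 167/6 + (1/3)p_{LinkUp}.
Similarly p_{LinkUp} = 179/6 + (1/3)p_{NetOne}.
Plugging p_{LinkUp} into NetOne's best response: p_{NetOne} = 167/6 + (1/3)(179/6 + (1/3)p_{NetOne}) ⇒ (8/9)p_{NetOne} = 340/9, so p_{NetOne} = 42.5.
Then p_{LinkUp} = 179/6 + (1/3)·42.5 = 44.
q_{NetOne} = 140 − 3·42.5 + 2·44 = 100.5.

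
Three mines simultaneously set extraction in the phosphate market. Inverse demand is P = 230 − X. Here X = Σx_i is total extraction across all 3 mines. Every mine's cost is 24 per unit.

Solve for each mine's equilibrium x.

51.5

A representative mine's profit is π_i = x_i(230 − X) − 24x_i, with X = x_i + Σ_{j≠i} x_j.
First-order condition: 206 − 2x_i − Σ_{j≠i} x_j = 0.
With identical mines, set every x_j = x: then 206 − 2x − 2x = 0, i.e. x = 206/4 = 51.5.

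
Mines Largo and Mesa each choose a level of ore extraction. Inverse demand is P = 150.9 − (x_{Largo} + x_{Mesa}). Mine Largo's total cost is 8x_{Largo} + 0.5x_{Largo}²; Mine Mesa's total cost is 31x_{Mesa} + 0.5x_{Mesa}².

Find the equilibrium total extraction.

65.7

Mine Largo's profit: π = x_{Largo}(150.9 − (x_{Largo} + x_{Mesa})) − 8x_{Largo} − 0.5x_{Largo}².
∂π/∂x_{Largo} = 142.9 − 3x_{Largo} − x_{Mesa} = 0, so x_{Largo} = 1429/30 − (1/3)x_{Mesa}.
By the same steps for Mesa: x_{Mesa} = 1199/30 − (1/3)x_{Largo}.
Plugging x_{Mesa} into Largo's best response: x_{Largo} = 1429/30 − (1/3)(1199/30 − (1/3)x_{Largo}) ⇒ (8/9)x_{Largo} = 1544/45, so x_{Largo} = 38.6.
Then x_{Mesa} = 1199/30 − (1/3)·38.6 = 27.1.
Total extraction: 38.6 + 27.1 = 65.7.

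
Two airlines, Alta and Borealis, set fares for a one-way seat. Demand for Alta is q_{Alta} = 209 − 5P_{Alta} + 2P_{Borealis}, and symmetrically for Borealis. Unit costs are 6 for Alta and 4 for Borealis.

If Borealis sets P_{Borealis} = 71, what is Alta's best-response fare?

Alta's profit: π = (P_{Alta} − 6)(209 − 5P_{Alta} + 2P_{Borealis}).
∂π/∂P_{Alta} = 239 − 10P_{Alta} + 2P_{Borealis} = 0 ⇒ P_{Alta} = 23.9 + 0.2P_{Borealis}.
At P_{Borealis} = 71: P_{Alta} = 23.9 + 0.2·71 = 38.1.

38.1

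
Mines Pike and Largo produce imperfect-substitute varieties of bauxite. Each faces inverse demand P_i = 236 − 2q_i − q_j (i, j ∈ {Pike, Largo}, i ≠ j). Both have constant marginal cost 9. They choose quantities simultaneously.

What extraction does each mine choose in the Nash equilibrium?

45.4

Mine Pike's profit: π = q_{Pike}(236 − 2q_{Pike} − q_{Largo}) − 9q_{Pike}.
∂π/∂q_{Pike} = 227 − 4q_{Pike} − q_{Largo} = 0 ⇒ q_{Pike} = 56.75 − 0.25q_{Largo}.
Setting q_{Pike} = q_{Largo} in the reaction function: q_{Pike} = 56.75 − 0.25q_{Pike}, so q_{Pike} = 56.75 / 1.25 = 45.4.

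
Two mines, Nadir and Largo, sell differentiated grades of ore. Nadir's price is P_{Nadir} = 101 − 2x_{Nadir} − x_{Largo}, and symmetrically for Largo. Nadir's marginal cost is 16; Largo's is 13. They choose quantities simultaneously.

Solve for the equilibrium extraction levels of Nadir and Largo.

Mine Nadir's profit: π = x_{Nadir}(101 − 2x_{Nadir} − x_{Largo}) − 16x_{Nadir}.
∂π/∂x_{Nadir} = 85 − 4x_{Nadir} − x_{Largo} = 0 ⇒ x_{Nadir} = 21.25 − 0.25x_{Largo}.
Similarly x_{Largo} = 22 − 0.25x_{Nadir}.
Solving the two reaction functions simultaneously: (1 − (−0.25)(−0.25))x_{Nadir} = 21.25 − 0.25·22, so 0.9375x_{Nadir} = 15.75 and x_{Nadir} = 16.8.
Then x_{Largo} = 22 − 0.25·16.8 = 17.8.

16.8, 17.8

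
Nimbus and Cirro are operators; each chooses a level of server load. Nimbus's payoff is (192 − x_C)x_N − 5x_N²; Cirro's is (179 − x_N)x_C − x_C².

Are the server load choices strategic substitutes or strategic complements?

Expanding Nimbus's payoff: 192x_N − x_Cx_N − 5x_N².
∂π/∂x_N = 192 − x_C − 10x_N = 0, so x_N = 19.2 − 0.1x_C.
The best-response slope dx_N/dx_C = −0.1 < 0: the reaction function is downward-sloping, so the choices are strategic substitutes.

strategic substitutes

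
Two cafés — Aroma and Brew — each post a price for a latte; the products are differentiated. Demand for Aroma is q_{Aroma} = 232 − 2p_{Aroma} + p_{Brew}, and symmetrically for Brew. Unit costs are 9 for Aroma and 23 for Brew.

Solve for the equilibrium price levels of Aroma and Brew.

85.2, 90.8

Aroma's profit: π = (p_{Aroma} − 9)(232 − 2p_{Aroma} + p_{Brew}).
∂π/∂p_{Aroma} = 250 − 4p_{Aroma} + p_{Brew} = 0 ⇒ p_{Aroma} = 62.5 + 0.25p_{Brew}.
Similarly p_{Brew} = 69.5 + 0.25p_{Aroma}.
Plugging p_{Brew} into Aroma's best response: p_{Aroma} = 62.5 + 0.25(69.5 + 0.25p_{Aroma}) ⇒ 0.9375p_{Aroma} = 79.875, so p_{Aroma} = 85.2.
Then p_{Brew} = 69.5 + 0.25·85.2 = 90.8.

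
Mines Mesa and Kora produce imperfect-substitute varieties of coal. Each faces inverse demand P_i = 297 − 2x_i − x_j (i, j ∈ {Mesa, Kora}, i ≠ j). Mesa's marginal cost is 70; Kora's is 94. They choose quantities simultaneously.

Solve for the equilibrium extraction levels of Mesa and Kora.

47, 39

Mine Mesa's profit: π = x_{Mesa}(297 − 2x_{Mesa} − x_{Kora}) − 70x_{Mesa}.
∂π/∂x_{Mesa} = 227 − 4x_{Mesa} − x_{Kora} = 0 ⇒ x_{Mesa} = 56.75 − 0.25x_{Kora}.
Similarly x_{Kora} = 50.75 − 0.25x_{Mesa}.
Solving the two reaction functions simultaneously: (1 − (−0.25)(−0.25))x_{Mesa} = 56.75 − 0.25·50.75, so 0.9375x_{Mesa} = 44.0625 and x_{Mesa} = 47.
Then x_{Kora} = 50.75 − 0.25·47 = 39.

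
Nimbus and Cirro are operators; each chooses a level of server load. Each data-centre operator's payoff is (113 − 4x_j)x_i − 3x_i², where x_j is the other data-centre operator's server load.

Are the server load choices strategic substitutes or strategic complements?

Nimbus's payoff is (113 − 4x_C)x_N − 3x_N².
∂π/∂x_N = 113 − 4x_C − 6x_N = 0, so x_N = 113/6 − (2/3)x_C.
The best-response slope dx_N/dx_C = −2/3 < 0: the reaction function is downward-sloping, so the choices are strategic substitutes.

strategic substitutes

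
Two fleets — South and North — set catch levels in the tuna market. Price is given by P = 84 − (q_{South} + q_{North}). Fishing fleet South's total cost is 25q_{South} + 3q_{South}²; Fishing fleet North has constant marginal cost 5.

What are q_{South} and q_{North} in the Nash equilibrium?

2.6, 38.2

Fishing fleet South's profit: π = q_{South}(84 − (q_{South} + q_{North})) − 25q_{South} − 3q_{South}².
∂π/∂q_{South} = 59 − 8q_{South} − q_{North} = 0, so q_{South} = 7.375 − 0.125q_{North}.
For North: ∂π/∂q_{North} = 79 − 2q_{North} − q_{South} = 0 ⇒ q_{North} = 39.5 − 0.5q_{South}.
Substituting the second reaction function into the first: q_{South} = 7.375 − 0.125(39.5 − 0.5q_{South}), which gives 0.9375q_{South} = 2.4375 ⇒ q_{South} = 2.6.
Then q_{North} = 39.5 − 0.5·2.6 = 38.2.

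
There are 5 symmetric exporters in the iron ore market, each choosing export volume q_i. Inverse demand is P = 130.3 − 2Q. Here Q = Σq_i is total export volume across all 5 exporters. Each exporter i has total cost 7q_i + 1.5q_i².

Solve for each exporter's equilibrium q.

8.22

A representative exporter's profit is π_i = q_i(130.3 − 2Q) − 7q_i − 1.5q_i², with Q = q_i + Σ_{j≠i} q_j.
First-order condition: 123.3 − 7q_i − 2Σ_{j≠i} q_j = 0.
Imposing symmetry (q_j = q for all j) turns Σ_{j≠i} q_j into 4q, so 123.3 = 15q and q = 8.22.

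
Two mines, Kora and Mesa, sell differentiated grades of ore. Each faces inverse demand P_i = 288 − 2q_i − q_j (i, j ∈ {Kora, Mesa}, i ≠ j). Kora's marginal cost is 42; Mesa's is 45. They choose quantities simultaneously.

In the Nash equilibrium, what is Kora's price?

Mine Kora's profit: π = q_{Kora}(288 − 2q_{Kora} − q_{Mesa}) − 42q_{Kora}.
∂π/∂q_{Kora} = 246 − 4q_{Kora} − q_{Mesa} = 0 ⇒ q_{Kora} = 61.5 − 0.25q_{Mesa}.
Similarly q_{Mesa} = 60.75 − 0.25q_{Kora}.
Substituting the second reaction function into the first: q_{Kora} = 61.5 − 0.25(60.75 − 0.25q_{Kora}), which gives 0.9375q_{Kora} = 46.3125 ⇒ q_{Kora} = 49.4.
Then q_{Mesa} = 60.75 − 0.25·49.4 = 48.4.
P_{Kora} = 288 − 2·49.4 − 48.4 = 140.8.

140.8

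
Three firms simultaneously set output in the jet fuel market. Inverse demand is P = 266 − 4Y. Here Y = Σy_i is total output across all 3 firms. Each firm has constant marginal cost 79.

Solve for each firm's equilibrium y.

A representative firm's profit is π_i = y_i(266 − 4Y) − 79y_i, with Y = y_i + Σ_{j≠i} y_j.
First-order condition: 187 − 8y_i − 4Σ_{j≠i} y_j = 0.
With identical firms, set every y_j = y: then 187 − 8y − 8y = 0, i.e. y = 187/16 = 11.6875.

11.6875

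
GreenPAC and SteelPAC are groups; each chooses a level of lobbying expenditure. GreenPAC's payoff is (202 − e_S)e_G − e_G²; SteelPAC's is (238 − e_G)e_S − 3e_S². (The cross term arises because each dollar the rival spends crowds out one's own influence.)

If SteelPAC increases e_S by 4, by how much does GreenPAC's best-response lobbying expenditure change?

Expanding GreenPAC's payoff: 202e_G − e_Se_G − e_G².
∂π/∂e_G = 202 − e_S − 2e_G = 0, so e_G = 101 − 0.5e_S.
The reaction-function slope is −0.5, so a 4-unit rise in e_S moves e_G by −0.5 × 4 = −2. GreenPAC's best response falls — the actions are strategic substitutes.

-2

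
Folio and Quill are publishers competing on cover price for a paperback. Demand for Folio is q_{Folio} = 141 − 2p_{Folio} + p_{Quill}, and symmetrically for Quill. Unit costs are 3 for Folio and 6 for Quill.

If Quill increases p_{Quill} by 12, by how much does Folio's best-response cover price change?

3

Folio's profit: π = (p_{Folio} − 3)(141 − 2p_{Folio} + p_{Quill}).
∂π/∂p_{Folio} = 147 − 4p_{Folio} + p_{Quill} = 0 ⇒ p_{Folio} = 36.75 + 0.25p_{Quill}.
The reaction-function slope is 0.25, so a 12-unit rise in p_{Quill} moves p_{Folio} by 0.25 × 12 = 3. Folio's best response rises — the actions are strategic complements.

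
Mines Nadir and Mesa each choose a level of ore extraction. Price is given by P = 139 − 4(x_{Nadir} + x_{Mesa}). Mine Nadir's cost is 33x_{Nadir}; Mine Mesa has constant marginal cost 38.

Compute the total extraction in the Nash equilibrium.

Mine Nadir's profit: π = x_{Nadir}(139 − 4(x_{Nadir} + x_{Mesa})) − 33x_{Nadir}.
∂π/∂x_{Nadir} = 106 − 8x_{Nadir} − 4x_{Mesa} = 0, so x_{Nadir} = 13.25 − 0.5x_{Mesa}.
By the same steps for Mesa: x_{Mesa} = 12.625 − 0.5x_{Nadir}.
Solving the two reaction functions simultaneously: (1 − (−0.5)(−0.5))x_{Nadir} = 13.25 − 0.5·12.625, so 0.75x_{Nadir} = 6.9375 and x_{Nadir} = 9.25.
Then x_{Mesa} = 12.625 − 0.5·9.25 = 8.
Total extraction: 9.25 + 8 = 17.25.

17.25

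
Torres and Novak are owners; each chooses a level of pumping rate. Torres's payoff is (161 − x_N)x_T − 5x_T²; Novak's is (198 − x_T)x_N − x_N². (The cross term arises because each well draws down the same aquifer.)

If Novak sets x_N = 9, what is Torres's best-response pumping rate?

15.2

Expanding Torres's payoff: 161x_T − x_Nx_T − 5x_T².
∂π/∂x_T = 161 − x_N − 10x_T = 0, so x_T = 16.1 − 0.1x_N.
At x_N = 9: x_T = 16.1 − 0.1·9 = 15.2.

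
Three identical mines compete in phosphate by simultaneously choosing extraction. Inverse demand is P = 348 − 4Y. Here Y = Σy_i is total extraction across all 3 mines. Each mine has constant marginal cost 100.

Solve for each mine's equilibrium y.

15.5

A representative mine's profit is π_i = y_i(348 − 4Y) − 100y_i, with Y = y_i + Σ_{j≠i} y_j.
First-order condition: 248 − 8y_i − 4Σ_{j≠i} y_j = 0.
Imposing symmetry (y_j = y for all j) turns Σ_{j≠i} y_j into 2y, so 248 = 16y and y = 15.5.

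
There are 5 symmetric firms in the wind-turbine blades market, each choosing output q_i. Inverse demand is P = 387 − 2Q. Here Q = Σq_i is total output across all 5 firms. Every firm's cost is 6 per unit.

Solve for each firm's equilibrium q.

A representative firm's profit is π_i = q_i(387 − 2Q) − 6q_i, with Q = q_i + Σ_{j≠i} q_j.
First-order condition: 381 − 4q_i − 2Σ_{j≠i} q_j = 0.
In a symmetric equilibrium every firm chooses the same q, so Σ_{j≠i} q_j = 4q. The condition becomes 381 − 12q = 0, giving q = 381/12 = 31.75.

31.75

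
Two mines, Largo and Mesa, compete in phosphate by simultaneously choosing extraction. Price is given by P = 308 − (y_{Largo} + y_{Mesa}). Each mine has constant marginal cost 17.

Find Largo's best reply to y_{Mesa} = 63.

Mine Largo's profit: π = y_{Largo}(308 − (y_{Largo} + y_{Mesa})) − 17y_{Largo}.
∂π/∂y_{Largo} = 291 − 2y_{Largo} − y_{Mesa} = 0, so y_{Largo} = 145.5 − 0.5y_{Mesa}.
At y_{Mesa} = 63: y_{Largo} = 145.5 − 0.5·63 = 114.

114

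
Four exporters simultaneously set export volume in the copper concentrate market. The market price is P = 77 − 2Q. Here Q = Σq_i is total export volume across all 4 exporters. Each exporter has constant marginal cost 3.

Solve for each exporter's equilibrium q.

A representative exporter's profit is π_i = q_i(77 − 2Q) − 3q_i, with Q = q_i + Σ_{j≠i} q_j.
First-order condition: 74 − 4q_i − 2Σ_{j≠i} q_j = 0.
Imposing symmetry (q_j = q for all j) turns Σ_{j≠i} q_j into 3q, so 74 = 10q and q = 7.4.

7.4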